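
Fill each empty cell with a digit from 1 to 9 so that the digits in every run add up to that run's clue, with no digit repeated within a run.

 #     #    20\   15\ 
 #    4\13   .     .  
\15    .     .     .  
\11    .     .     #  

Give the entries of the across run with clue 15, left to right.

4 in 2 cells must be {1,3}.
The 11 across and the 4 down share only 3, so R3C1 = 3.
R3C2 = 11 − 3 = 8 completes the 11 across.
R2C1 = 4 − 3 = 1 completes the 4 down.
No cell is forced outright now. R2C2 can only be 5 or 9 (the digits allowed by both its 15 across and its 20 down). If R2C2 = 9: then R1C2 would have to be in {4,5,6,7,8,9} for the 13 across but in {3} for the 20 down — contradiction. So R2C2 = 5.
R1C2 = 20 − 13 = 7 completes the 20 down.
R1C3 = 13 − 7 = 6 completes the 13 across.
R2C3 = 15 − 6 = 9 completes the 15 across.

1 5 9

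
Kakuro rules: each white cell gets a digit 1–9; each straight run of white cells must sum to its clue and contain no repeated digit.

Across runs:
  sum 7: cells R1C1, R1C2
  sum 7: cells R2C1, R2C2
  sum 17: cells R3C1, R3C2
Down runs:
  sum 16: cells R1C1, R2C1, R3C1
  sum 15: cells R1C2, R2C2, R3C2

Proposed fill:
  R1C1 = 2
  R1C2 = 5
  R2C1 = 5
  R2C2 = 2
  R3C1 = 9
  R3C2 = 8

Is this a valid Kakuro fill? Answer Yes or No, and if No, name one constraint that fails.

Across: 2+5=7; 5+2=7; 9+8=17. Down: 2+5+9=16; 5+2+8=15. No digit repeats within any run.

Yes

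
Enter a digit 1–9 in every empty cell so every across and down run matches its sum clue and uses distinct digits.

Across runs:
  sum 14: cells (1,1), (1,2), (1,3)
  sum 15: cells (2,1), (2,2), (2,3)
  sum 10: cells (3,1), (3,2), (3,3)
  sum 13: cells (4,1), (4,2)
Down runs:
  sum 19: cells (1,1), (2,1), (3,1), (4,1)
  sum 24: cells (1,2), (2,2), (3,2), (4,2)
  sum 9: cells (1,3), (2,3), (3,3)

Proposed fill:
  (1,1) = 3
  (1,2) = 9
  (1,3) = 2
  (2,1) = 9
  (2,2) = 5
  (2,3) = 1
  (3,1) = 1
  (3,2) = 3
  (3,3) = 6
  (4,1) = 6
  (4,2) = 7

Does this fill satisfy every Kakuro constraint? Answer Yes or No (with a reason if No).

Across: 3+9+2=14; 9+5+1=15; 1+3+6=10; 6+7=13. Down: 3+9+1+6=19; 9+5+3+7=24; 2+1+6=9. No digit repeats within any run.

Yes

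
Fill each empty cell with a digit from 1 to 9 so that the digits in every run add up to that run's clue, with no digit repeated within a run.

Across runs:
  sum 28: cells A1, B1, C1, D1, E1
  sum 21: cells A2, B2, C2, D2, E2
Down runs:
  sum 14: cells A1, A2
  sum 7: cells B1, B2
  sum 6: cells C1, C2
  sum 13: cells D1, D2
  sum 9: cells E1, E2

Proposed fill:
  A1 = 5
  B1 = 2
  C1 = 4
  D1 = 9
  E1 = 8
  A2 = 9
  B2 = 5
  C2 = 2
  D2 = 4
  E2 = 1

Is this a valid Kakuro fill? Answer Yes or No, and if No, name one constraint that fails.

Yes

Across: 5+2+4+9+8=28; 9+5+2+4+1=21. Down: 5+9=14; 2+5=7; 4+2=6; 9+4=13; 8+1=9. No digit repeats within any run.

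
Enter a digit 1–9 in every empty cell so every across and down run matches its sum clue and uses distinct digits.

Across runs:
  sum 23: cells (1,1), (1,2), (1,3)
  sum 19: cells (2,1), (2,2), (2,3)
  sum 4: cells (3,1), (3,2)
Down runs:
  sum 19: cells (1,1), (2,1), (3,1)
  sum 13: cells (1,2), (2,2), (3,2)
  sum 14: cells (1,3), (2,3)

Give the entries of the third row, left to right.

3 1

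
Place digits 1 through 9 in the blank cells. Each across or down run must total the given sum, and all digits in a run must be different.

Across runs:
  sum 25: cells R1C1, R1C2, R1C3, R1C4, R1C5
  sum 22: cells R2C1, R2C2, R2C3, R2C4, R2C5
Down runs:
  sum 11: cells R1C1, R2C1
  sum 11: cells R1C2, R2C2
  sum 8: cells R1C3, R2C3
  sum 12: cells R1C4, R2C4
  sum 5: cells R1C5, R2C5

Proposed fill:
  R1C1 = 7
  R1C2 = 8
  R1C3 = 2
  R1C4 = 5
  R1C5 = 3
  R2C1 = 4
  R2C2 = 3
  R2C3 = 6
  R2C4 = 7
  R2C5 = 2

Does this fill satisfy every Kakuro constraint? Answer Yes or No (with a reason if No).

Yes

Across: 7+8+2+5+3=25; 4+3+6+7+2=22. Down: 7+4=11; 8+3=11; 2+6=8; 5+7=12; 3+2=5. No digit repeats within any run.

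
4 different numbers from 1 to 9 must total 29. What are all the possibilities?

4 distinct digits from 1–9 sum between 10 and 30.
Only one set works: {5,7,8,9}.

{5,7,8,9}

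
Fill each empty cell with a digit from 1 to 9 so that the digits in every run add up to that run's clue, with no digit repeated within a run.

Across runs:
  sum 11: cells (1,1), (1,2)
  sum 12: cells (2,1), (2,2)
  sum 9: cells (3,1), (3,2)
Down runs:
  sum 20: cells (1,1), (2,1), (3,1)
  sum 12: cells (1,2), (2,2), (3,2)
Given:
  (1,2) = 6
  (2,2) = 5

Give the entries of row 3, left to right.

(1,1) = 11 − 6 = 5 completes the 11 across.
(2,1) = 12 − 5 = 7 completes the 12 across.
(3,1) = 20 − 12 = 8 completes the 20 down.
(3,2) = 9 − 8 = 1 completes the 9 across.

8 1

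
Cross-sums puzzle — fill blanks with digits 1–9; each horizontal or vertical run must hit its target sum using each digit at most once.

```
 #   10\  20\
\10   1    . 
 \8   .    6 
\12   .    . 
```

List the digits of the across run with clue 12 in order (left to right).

R1C2 = 10 − 1 = 9 completes the 10 across.
R2C1 = 8 − 6 = 2 completes the 8 across.
R3C1 = 10 − 3 = 7 completes the 10 down.
R3C2 = 12 − 7 = 5 completes the 12 across.

7 5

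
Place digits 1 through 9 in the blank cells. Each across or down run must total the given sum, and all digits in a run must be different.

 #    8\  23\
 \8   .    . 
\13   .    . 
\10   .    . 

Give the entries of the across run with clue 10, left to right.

23 in 3 cells must be {6,8,9}.
The 8 across and the 23 down share only 6, so R1C2 = 6.
R1C1 = 8 − 6 = 2 completes the 8 across.
Given what's placed, R2C1 must be 5 to fit the 13 across and 8 down.
R2C2 = 13 − 5 = 8 completes the 13 across.
R3C1 = 8 − 7 = 1 completes the 8 down.
R3C2 = 10 − 1 = 9 completes the 10 across.

1 9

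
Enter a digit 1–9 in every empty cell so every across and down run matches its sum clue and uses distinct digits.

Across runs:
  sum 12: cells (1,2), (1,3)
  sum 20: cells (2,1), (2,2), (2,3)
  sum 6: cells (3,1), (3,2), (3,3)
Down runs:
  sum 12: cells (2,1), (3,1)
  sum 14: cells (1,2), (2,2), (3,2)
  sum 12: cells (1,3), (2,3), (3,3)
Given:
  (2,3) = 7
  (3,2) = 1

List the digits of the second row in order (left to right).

9 4 7

6 in 3 cells must be {1,2,3}.
Given what's placed, (3,1) must be 3 to fit the 6 across and 12 down.
(3,3) = 6 − 4 = 2 completes the 6 across.
(1,3) = 12 − 9 = 3 completes the 12 down.
(2,1) = 12 − 3 = 9 completes the 12 down.
(2,2) = 20 − 16 = 4 completes the 20 across.
(1,2) = 12 − 3 = 9 completes the 12 across.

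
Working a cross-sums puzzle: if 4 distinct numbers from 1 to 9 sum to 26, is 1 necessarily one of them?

No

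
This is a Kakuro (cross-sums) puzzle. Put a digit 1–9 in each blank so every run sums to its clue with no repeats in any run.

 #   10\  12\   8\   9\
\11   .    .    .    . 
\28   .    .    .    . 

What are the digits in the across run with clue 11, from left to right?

2 3 1 5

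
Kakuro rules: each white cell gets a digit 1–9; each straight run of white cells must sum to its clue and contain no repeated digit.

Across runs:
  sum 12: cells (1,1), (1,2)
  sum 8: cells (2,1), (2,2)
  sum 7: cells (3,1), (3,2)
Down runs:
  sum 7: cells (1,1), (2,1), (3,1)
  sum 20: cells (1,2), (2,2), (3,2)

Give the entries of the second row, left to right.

7 in 3 cells must be {1,2,4}.
The 12 across and the 7 down share only 4, so (1,1) = 4.
(1,2) = 12 − 4 = 8 completes the 12 across.
Nothing is forced directly, so branch on (2,1), whose candidates are 1 or 2. If (2,1) = 2: then (2,2) would have to be in {6} for the 8 across but in {3,5,7,9} for the 20 down — contradiction. So (2,1) = 1.
(2,2) = 8 − 1 = 7 completes the 8 across.
(3,1) = 7 − 5 = 2 completes the 7 down.
(3,2) = 7 − 2 = 5 completes the 7 across.

1 7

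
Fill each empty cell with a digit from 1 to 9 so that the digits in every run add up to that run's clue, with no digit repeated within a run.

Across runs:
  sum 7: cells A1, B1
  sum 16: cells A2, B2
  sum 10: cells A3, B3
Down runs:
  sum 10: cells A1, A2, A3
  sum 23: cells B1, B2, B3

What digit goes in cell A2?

16 in 2 cells must be {7,9}; 23 in 3 cells must be {6,8,9}.
The 7 across and the 23 down share only 6, so B1 = 6.
The 16 across and the 10 down share only 7, so A2 = 7.
B2 = 16 − 7 = 9 completes the 16 across.
B3 = 23 − 15 = 8 completes the 23 down.
A1 = 7 − 6 = 1 completes the 7 across.
A3 = 10 − 8 = 2 completes the 10 across.

7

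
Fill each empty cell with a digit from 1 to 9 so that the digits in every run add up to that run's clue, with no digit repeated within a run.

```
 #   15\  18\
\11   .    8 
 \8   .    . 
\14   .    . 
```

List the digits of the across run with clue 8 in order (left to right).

7 1

R1C1 = 11 − 8 = 3 completes the 11 across.
No cell is forced outright now. R3C1 can only be 5 or 8 (the digits allowed by both its 14 across and its 15 down). If R3C1 = 8: then R2C1 would have to be in {1,2,3,5,6,7} for the 8 across but in {4} for the 15 down — contradiction. So R3C1 = 5.
R2C1 = 15 − 8 = 7 completes the 15 down.
R2C2 = 8 − 7 = 1 completes the 8 across.
R3C2 = 14 − 5 = 9 completes the 14 across.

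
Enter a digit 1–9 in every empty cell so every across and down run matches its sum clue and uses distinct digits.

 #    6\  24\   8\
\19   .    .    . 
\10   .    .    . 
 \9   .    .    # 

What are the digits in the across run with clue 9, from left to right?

1 8

6 in 3 cells must be {1,2,3}; 24 in 3 cells must be {7,8,9}.
Only 7 fits R2C2 under both its across sum 10 and down sum 24.
Given what's placed, R3C2 must be 8 to fit the 9 across and 24 down.
R1C2 = 24 − 15 = 9 completes the 24 down.
R3C1 = 9 − 8 = 1 completes the 9 across.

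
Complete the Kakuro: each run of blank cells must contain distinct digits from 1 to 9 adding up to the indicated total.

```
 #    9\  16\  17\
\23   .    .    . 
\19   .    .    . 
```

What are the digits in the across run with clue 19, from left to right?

3, 7, 9

23 in 3 cells must be {6,8,9}; 16 in 2 cells must be {7,9}; 17 in 2 cells must be {8,9}.
The 23 across and the 16 down share only 9, so R1C2 = 9.
Given what's placed, R1C3 must be 8 to fit the 23 across and 17 down.
R2C2 = 16 − 9 = 7 completes the 16 down.
R2C3 = 17 − 8 = 9 completes the 17 down.
R1C1 = 23 − 17 = 6 completes the 23 across.
R2C1 = 19 − 16 = 3 completes the 19 across.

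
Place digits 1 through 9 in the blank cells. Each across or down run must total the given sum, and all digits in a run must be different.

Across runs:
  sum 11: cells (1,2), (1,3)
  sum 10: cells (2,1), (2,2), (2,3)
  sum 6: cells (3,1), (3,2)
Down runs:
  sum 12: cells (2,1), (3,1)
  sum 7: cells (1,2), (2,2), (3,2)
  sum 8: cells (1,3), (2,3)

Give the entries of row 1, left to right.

7 in 3 cells must be {1,2,4}.
Nothing is forced directly, so branch on (1,2), whose candidates are 2 or 4. If (1,2) = 2: then (1,3) would have to be in {9} for the 11 across but in {1,2,3,5,6,7} for the 8 down — contradiction. So (1,2) = 4.
(1,3) = 11 − 4 = 7 completes the 11 across.
(2,3) = 8 − 7 = 1 completes the 8 down.
(2,2) = 2: the only remaining digit allowed by both the 10 across and the 7 down.
(3,2) = 7 − 6 = 1 completes the 7 down.
(2,1) = 10 − 3 = 7 completes the 10 across.
(3,1) = 6 − 1 = 5 completes the 6 across.

4 7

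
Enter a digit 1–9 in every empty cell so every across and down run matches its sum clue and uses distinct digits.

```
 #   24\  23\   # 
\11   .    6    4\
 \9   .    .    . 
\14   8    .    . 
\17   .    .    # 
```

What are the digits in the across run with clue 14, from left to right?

17 in 2 cells must be {8,9}; 4 in 2 cells must be {1,3}.
R1C1 = 11 − 6 = 5 completes the 11 across.
Given what's placed, R3C3 must be 1 to fit the 14 across and 4 down.
Given what's placed, R4C1 must be 9 to fit the 17 across and 24 down.
R4C2 = 17 − 9 = 8 completes the 17 across.
R2C1 = 24 − 22 = 2 completes the 24 down.
Given what's placed, R2C2 must be 4 to fit the 9 across and 23 down.
R2C3 = 9 − 6 = 3 completes the 9 across.
R3C2 = 14 − 9 = 5 completes the 14 across.

8 5 1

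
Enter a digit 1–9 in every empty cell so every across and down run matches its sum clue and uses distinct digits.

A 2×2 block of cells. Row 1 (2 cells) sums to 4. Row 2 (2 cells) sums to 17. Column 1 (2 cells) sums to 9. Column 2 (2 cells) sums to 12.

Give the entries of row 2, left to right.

8 9

4 in 2 cells must be {1,3}; 17 in 2 cells must be {8,9}.
The 4 across and the 12 down share only 3, so (1,2) = 3.
The 17 across and the 9 down share only 8, so (2,1) = 8.
(2,2) = 17 − 8 = 9 completes the 17 across.
(1,1) = 4 − 3 = 1 completes the 4 across.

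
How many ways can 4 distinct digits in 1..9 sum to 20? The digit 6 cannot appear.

6

4 distinct digits from 1–9 sum between 10 and 30.
Dropping sets that contain 6.
Enumerating: {1,2,8,9}, {1,3,7,9}, {1,4,7,8}, {2,3,7,8}, {2,4,5,9}, {3,4,5,8}.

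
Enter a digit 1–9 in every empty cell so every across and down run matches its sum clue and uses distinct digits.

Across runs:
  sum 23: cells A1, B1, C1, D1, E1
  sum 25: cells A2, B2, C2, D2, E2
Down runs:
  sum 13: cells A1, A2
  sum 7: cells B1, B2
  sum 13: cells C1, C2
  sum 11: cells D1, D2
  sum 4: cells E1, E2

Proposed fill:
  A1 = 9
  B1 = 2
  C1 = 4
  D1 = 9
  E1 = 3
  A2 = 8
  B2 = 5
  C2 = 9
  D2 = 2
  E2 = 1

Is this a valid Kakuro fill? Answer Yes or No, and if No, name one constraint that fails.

No — the across run A1–E1 sums to 27, not 23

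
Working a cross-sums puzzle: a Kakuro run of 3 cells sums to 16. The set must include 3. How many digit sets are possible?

3 distinct digits from 1–9 sum between 6 and 24.
Keeping only sets containing 3.
Enumerating: {3,4,9}, {3,5,8}, {3,6,7}.

3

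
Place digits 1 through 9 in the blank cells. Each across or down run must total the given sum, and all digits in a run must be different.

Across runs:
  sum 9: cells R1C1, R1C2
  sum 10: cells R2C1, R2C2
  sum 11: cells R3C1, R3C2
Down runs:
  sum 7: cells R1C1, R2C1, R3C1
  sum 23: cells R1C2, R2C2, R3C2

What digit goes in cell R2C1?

7 in 3 cells must be {1,2,4}; 23 in 3 cells must be {6,8,9}.
Nothing is forced directly, so branch on R1C2, whose candidates are 6 or 8. If R1C2 = 6: then R1C1 would have to be in {3} for the 9 across but in {1,2,4} for the 7 down — contradiction. So R1C2 = 8.
R1C1 = 9 − 8 = 1 completes the 9 across.
Nothing is forced directly, so branch on R2C1, whose candidates are 2 or 4. If R2C1 = 2: then R2C2 would have to be in {8} for the 10 across but in {6,9} for the 23 down — contradiction. So R2C1 = 4.
R2C2 = 10 − 4 = 6 completes the 10 across.
R3C1 = 7 − 5 = 2 completes the 7 down.
R3C2 = 11 − 2 = 9 completes the 11 across.

4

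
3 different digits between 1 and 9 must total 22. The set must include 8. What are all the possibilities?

3 distinct digits from 1–9 sum between 6 and 24.
Keeping only sets containing 8.
Only one set works: {5,8,9}.

{5,8,9}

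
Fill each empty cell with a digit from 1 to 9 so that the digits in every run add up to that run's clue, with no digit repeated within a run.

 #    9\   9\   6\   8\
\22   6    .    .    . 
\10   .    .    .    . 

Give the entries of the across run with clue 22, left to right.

6 5 4 7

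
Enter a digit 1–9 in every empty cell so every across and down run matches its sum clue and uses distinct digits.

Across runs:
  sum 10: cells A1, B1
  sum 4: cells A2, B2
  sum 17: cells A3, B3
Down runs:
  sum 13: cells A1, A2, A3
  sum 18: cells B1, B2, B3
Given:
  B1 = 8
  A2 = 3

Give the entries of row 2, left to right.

4 in 2 cells must be {1,3}; 17 in 2 cells must be {8,9}.
A1 = 10 − 8 = 2 completes the 10 across.
B2 = 4 − 3 = 1 completes the 4 across.
A3 = 13 − 5 = 8 completes the 13 down.
B3 = 17 − 8 = 9 completes the 17 across.

3 1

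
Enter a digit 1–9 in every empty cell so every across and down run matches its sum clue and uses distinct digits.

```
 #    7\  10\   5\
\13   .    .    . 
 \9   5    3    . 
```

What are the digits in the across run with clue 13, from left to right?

R1C1 = 7 − 5 = 2 completes the 7 down.
R1C2 = 10 − 3 = 7 completes the 10 down.
R1C3 = 13 − 9 = 4 completes the 13 across.
R2C3 = 9 − 8 = 1 completes the 9 across.

2 7 4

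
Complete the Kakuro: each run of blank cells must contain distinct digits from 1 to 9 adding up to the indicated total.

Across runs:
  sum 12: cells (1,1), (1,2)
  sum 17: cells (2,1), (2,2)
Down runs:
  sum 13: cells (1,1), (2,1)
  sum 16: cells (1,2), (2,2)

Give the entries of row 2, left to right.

17 in 2 cells must be {8,9}; 16 in 2 cells must be {7,9}.
The 17 across and the 16 down share only 9, so (2,2) = 9.
(1,2) = 16 − 9 = 7 completes the 16 down.
(2,1) = 17 − 9 = 8 completes the 17 across.
(1,1) = 12 − 7 = 5 completes the 12 across.

8 9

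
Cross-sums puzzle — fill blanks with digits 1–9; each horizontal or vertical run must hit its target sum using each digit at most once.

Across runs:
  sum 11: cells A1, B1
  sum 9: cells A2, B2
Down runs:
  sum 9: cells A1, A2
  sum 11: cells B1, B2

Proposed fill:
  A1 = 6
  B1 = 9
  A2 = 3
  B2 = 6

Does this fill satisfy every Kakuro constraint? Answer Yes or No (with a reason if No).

No — the across run A1–B1 sums to 15, not 11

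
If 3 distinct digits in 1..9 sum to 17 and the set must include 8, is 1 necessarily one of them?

No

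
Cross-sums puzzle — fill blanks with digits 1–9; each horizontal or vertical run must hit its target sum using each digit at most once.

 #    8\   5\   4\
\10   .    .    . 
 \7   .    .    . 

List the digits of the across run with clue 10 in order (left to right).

6 1 3

7 in 3 cells must be {1,2,4}; 4 in 2 cells must be {1,3}.
The 7 across and the 4 down share only 1, so R2C3 = 1.
R1C3 = 4 − 1 = 3 completes the 4 down.
Given what's placed, R2C1 must be 2 to fit the 7 across and 8 down.
R2C2 = 7 − 3 = 4 completes the 7 across.
R1C1 = 8 − 2 = 6 completes the 8 down.
R1C2 = 10 − 9 = 1 completes the 10 across.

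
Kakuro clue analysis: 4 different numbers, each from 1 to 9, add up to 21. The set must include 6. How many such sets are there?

5

4 distinct digits from 1–9 sum between 10 and 30.
Keeping only sets containing 6.
Enumerating: {1,5,6,9}, {2,4,6,9}, {2,5,6,8}, {3,4,6,8}, {3,5,6,7}.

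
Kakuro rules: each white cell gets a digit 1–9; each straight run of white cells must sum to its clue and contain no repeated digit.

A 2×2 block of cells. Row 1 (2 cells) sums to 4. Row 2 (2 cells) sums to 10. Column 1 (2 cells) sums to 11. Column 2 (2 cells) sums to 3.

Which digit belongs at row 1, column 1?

3

4 in 2 cells must be {1,3}; 3 in 2 cells must be {1,2}.
The 4 across and the 11 down share only 3, so (1,1) = 3.
(1,2) = 4 − 3 = 1 completes the 4 across.
(2,1) = 11 − 3 = 8 completes the 11 down.
(2,2) = 10 − 8 = 2 completes the 10 across.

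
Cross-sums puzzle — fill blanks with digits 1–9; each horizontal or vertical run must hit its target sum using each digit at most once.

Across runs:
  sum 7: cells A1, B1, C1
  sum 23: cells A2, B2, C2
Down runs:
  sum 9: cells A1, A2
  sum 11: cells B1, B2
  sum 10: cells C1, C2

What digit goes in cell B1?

2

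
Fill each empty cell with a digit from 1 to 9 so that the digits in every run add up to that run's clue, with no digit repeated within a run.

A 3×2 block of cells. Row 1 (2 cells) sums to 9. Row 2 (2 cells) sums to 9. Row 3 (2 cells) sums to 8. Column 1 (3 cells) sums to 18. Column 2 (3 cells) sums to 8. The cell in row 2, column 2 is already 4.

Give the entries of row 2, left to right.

5 4

(2,1) = 9 − 4 = 5 completes the 9 across.
Nothing is forced directly, so branch on (1,2), whose candidates are 1 or 3. If (1,2) = 1: then (1,1) would have to be in {8} for the 9 across but in {4,6,7,9} for the 18 down — contradiction. So (1,2) = 3.
(1,1) = 9 − 3 = 6 completes the 9 across.
(3,1) = 18 − 11 = 7 completes the 18 down.
(3,2) = 8 − 7 = 1 completes the 8 across.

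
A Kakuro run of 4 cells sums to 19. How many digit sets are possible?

11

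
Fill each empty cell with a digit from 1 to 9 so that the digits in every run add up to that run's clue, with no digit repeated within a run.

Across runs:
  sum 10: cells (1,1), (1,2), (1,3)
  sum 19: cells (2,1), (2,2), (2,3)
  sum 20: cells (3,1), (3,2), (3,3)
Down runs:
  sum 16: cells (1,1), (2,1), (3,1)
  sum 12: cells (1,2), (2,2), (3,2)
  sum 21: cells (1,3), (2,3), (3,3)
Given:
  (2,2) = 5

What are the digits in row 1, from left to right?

No cell is forced outright now. (2,1) can only be 6 or 8 (the digits allowed by both its 19 across and its 16 down). If (2,1) = 8: that forces (2,3) = 6, (1,3) = 7, (3,3) = 8, (1,2) = 1, after which (3,2) would have to be in {3,5,7,9} for the 20 across but in {6} for the 12 down — contradiction. So (2,1) = 6.
(2,3) = 19 − 11 = 8 completes the 19 across.
No cell is forced outright now. (1,3) can only be 4 or 6 or 7 (the digits allowed by both its 10 across and its 21 down). If (1,3) = 4: that forces (1,1) = 1, after which (1,2) would have to be in {5} for the 10 across but in {1,3,4,6} for the 12 down — contradiction. If (1,3) = 7: that forces (1,2) = 1, (3,2) = 6, after which (3,3) would have to be in {5,9} for the 20 across but in {6} for the 21 down — contradiction. So (1,3) = 6.
(3,3) = 21 − 14 = 7 completes the 21 down.
Given what's placed, (3,2) must be 4 to fit the 20 across and 12 down.
(1,2) = 12 − 9 = 3 completes the 12 down.
(3,1) = 20 − 11 = 9 completes the 20 across.
(1,1) = 10 − 9 = 1 completes the 10 across.

1, 3, 6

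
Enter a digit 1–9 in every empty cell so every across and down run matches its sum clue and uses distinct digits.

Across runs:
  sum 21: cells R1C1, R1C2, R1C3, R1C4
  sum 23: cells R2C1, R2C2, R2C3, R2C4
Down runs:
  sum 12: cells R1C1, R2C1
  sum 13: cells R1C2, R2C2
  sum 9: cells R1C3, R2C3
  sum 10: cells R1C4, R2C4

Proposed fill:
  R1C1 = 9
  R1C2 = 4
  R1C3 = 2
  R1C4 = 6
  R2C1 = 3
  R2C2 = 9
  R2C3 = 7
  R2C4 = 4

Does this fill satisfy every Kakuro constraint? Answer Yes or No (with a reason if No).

Across: 9+4+2+6=21; 3+9+7+4=23. Down: 9+3=12; 4+9=13; 2+7=9; 6+4=10. No digit repeats within any run.

Yes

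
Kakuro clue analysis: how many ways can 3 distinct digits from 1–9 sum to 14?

3 distinct digits from 1–9 sum between 6 and 24.

8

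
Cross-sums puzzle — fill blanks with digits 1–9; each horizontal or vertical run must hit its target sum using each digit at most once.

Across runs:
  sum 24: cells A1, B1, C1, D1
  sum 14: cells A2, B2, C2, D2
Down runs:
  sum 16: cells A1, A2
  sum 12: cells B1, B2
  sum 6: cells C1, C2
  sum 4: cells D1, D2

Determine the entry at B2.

4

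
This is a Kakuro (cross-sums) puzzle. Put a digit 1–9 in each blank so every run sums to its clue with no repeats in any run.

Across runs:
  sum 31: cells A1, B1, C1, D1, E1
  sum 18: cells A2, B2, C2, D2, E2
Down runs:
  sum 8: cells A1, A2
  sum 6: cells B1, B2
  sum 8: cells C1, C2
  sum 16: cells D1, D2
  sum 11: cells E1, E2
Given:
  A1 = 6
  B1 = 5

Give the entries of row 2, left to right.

2 1 5 7 3

16 in 2 cells must be {7,9}.
A2 = 8 − 6 = 2 completes the 8 down.
B2 = 6 − 5 = 1 completes the 6 down.
D2 = 7: the only remaining digit allowed by both the 18 across and the 16 down.
D1 = 16 − 7 = 9 completes the 16 down.
No cell is forced outright now. C2 can only be 3 or 5 (the digits allowed by both its 18 across and its 8 down). If C2 = 3: then C1 would have to be in {3,4,7,8} for the 31 across but in {5} for the 8 down — contradiction. So C2 = 5.
C1 = 8 − 5 = 3 completes the 8 down.
E1 = 31 − 23 = 8 completes the 31 across.
E2 = 18 − 15 = 3 completes the 18 across.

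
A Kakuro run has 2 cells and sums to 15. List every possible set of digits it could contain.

2 distinct digits from 1–9 sum between 3 and 17.

{6,9}; {7,8}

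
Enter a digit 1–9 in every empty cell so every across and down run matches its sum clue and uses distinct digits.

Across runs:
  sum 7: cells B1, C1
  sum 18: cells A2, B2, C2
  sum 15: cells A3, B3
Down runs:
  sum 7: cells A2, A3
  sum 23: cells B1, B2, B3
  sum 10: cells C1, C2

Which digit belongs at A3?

6

23 in 3 cells must be {6,8,9}.
The 7 across and the 23 down share only 6, so B1 = 6.
C1 = 7 − 6 = 1 completes the 7 across.
C2 = 10 − 1 = 9 completes the 10 down.
Intersecting the 15 across with the 7 down forces A3 = 6.
B3 = 15 − 6 = 9 completes the 15 across.
A2 = 7 − 6 = 1 completes the 7 down.
B2 = 18 − 10 = 8 completes the 18 across.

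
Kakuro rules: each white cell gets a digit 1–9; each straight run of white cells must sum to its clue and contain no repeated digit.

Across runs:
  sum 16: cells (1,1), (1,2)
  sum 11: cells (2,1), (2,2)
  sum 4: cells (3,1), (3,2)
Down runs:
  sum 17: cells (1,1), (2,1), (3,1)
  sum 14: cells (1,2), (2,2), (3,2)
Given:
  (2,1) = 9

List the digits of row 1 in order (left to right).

16 in 2 cells must be {7,9}; 4 in 2 cells must be {1,3}.
Given what's placed, (1,1) must be 7 to fit the 16 across and 17 down.
(1,2) = 16 − 7 = 9 completes the 16 across.
(2,2) = 11 − 9 = 2 completes the 11 across.
(3,1) = 17 − 16 = 1 completes the 17 down.
(3,2) = 4 − 1 = 3 completes the 4 across.

7 9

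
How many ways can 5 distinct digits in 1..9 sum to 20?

6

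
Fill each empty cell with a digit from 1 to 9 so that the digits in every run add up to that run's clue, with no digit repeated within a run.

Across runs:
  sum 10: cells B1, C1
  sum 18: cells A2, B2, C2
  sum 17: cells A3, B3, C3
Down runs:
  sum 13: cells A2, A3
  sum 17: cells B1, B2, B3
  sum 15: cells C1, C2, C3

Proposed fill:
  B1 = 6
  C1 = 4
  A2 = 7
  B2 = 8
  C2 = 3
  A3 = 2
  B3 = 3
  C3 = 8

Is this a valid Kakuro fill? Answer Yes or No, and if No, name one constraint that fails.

No — the across run A3–C3 sums to 13, not 17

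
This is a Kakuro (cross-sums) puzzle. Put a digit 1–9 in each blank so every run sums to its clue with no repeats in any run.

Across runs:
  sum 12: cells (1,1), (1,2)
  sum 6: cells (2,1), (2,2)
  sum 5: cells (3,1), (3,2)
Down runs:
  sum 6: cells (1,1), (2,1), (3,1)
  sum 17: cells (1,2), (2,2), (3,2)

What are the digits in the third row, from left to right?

6 in 3 cells must be {1,2,3}.
The 12 across and the 6 down share only 3, so (1,1) = 3.
(1,2) = 12 − 3 = 9 completes the 12 across.
Nothing is forced directly, so branch on (2,1), whose candidates are 1 or 2. If (2,1) = 2: then (2,2) would have to be in {4} for the 6 across but in {1,2,3,5,6,7} for the 17 down — contradiction. So (2,1) = 1.
(2,2) = 6 − 1 = 5 completes the 6 across.
(3,1) = 6 − 4 = 2 completes the 6 down.
(3,2) = 5 − 2 = 3 completes the 5 across.

2 3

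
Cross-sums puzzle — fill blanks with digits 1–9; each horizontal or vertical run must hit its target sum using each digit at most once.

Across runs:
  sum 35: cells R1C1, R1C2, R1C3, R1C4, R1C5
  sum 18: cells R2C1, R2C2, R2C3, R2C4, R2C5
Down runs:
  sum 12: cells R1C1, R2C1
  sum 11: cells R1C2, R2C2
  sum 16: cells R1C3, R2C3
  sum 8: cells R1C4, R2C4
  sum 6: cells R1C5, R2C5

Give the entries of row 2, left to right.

35 in 5 cells must be {5,6,7,8,9}; 16 in 2 cells must be {7,9}.
Only 5 fits R1C5 under both its across sum 35 and down sum 6.
The 18 across and the 16 down share only 7, so R2C3 = 7.
R2C5 = 6 − 5 = 1 completes the 6 down.
R1C3 = 16 − 7 = 9 completes the 16 down.
No cell is forced outright now. R1C1 can only be 7 or 8 (the digits allowed by both its 35 across and its 12 down). If R1C1 = 8: then R2C1 would have to be in {2,3,5} for the 18 across but in {4} for the 12 down — contradiction. So R1C1 = 7.
Given what's placed, R1C4 must be 6 to fit the 35 across and 8 down.
R2C1 = 12 − 7 = 5 completes the 12 down.
R2C4 = 8 − 6 = 2 completes the 8 down.
R1C2 = 35 − 27 = 8 completes the 35 across.
R2C2 = 18 − 15 = 3 completes the 18 across.

5 3 7 2 1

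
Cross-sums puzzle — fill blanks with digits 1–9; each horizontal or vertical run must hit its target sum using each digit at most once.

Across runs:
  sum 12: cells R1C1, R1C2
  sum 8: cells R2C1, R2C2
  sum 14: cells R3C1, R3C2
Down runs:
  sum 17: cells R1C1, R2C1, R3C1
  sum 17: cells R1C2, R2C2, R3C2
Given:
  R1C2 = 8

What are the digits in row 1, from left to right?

4 8

R1C1 = 12 − 8 = 4 completes the 12 across.
No cell is forced outright now. R3C2 can only be 5 or 6 (the digits allowed by both its 14 across and its 17 down). If R3C2 = 5: then R2C2 would have to be in {1,2,3,5,6,7} for the 8 across but in {4} for the 17 down — contradiction. So R3C2 = 6.
R2C2 = 17 − 14 = 3 completes the 17 down.
R3C1 = 14 − 6 = 8 completes the 14 across.
R2C1 = 8 − 3 = 5 completes the 8 across.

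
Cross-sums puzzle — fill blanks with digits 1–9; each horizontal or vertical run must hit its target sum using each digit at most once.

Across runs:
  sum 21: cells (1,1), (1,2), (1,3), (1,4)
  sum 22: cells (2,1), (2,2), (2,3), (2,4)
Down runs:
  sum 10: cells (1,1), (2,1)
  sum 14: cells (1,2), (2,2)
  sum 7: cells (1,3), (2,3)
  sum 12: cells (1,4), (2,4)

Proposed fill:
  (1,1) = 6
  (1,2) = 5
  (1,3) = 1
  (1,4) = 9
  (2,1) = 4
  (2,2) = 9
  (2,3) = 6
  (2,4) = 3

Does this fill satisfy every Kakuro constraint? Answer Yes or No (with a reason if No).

Yes

Across: 6+5+1+9=21; 4+9+6+3=22. Down: 6+4=10; 5+9=14; 1+6=7; 9+3=12. No digit repeats within any run.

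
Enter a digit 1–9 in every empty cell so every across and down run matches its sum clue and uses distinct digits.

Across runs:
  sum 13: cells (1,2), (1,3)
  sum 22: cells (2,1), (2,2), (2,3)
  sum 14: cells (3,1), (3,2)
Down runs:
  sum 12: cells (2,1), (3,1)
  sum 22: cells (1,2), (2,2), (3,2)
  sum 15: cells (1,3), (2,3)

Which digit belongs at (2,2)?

6

Nothing is forced directly, so branch on (3,1), whose candidates are 5 or 8 or 9. If (3,1) = 8: then (2,1) would have to be in {5,6,7,8,9} for the 22 across but in {4} for the 12 down — contradiction. If (3,1) = 9: then (2,1) would have to be in {5,6,7,8,9} for the 22 across but in {3} for the 12 down — contradiction. So (3,1) = 5.
(2,1) = 12 − 5 = 7 completes the 12 down.
(3,2) = 14 − 5 = 9 completes the 14 across.
(2,2) = 6: the only remaining digit allowed by both the 22 across and the 22 down.
(2,3) = 22 − 13 = 9 completes the 22 across.
(1,2) = 22 − 15 = 7 completes the 22 down.
(1,3) = 13 − 7 = 6 completes the 13 across.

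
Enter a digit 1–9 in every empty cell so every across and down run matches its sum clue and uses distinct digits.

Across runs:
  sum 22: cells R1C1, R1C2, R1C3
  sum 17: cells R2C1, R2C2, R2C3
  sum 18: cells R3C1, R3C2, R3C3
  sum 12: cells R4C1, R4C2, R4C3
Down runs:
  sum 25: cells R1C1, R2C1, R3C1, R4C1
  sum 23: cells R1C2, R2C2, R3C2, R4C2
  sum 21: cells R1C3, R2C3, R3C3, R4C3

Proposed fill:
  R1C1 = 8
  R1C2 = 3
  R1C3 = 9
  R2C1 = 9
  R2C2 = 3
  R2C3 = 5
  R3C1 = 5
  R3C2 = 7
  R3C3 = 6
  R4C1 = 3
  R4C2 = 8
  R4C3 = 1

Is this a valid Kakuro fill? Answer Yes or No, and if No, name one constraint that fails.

No — the down run R1C2–R4C2 sums to 21, not 23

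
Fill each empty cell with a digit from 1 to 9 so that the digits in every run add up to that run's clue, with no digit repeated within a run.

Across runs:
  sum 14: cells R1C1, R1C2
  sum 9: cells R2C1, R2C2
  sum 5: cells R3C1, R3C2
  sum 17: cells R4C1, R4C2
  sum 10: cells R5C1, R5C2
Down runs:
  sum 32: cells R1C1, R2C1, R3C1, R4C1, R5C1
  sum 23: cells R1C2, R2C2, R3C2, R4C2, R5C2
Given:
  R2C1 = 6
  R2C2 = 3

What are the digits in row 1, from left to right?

5, 9

17 in 2 cells must be {8,9}.
Nothing is forced directly, so branch on R3C1, whose candidates are 2 or 4. If R3C1 = 2: then R3C2 would have to be in {3} for the 5 across but in {1,2,4,5,6,7,8,9} for the 23 down — contradiction. So R3C1 = 4.
R3C2 = 5 − 4 = 1 completes the 5 across.
No cell is forced outright now. R4C1 can only be 8 or 9 (the digits allowed by both its 17 across and its 32 down). If R4C1 = 8: that forces R4C2 = 9, R5C1 = 9, after which R5C2 would have to be in {1} for the 10 across but in {2,4,6,8} for the 23 down — contradiction. So R4C1 = 9.
R4C2 = 17 − 9 = 8 completes the 17 across.
R5C1 = 8: the only remaining digit allowed by both the 10 across and the 32 down.
R5C2 = 10 − 8 = 2 completes the 10 across.
R1C1 = 32 − 27 = 5 completes the 32 down.
R1C2 = 14 − 5 = 9 completes the 14 across.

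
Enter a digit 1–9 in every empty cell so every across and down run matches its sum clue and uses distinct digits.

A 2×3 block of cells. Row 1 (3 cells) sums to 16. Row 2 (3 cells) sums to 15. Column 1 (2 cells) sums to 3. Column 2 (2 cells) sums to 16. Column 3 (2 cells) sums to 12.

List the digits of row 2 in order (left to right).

3 in 2 cells must be {1,2}; 16 in 2 cells must be {7,9}.
Nothing is forced directly, so branch on (1,2), whose candidates are 7 or 9. If (1,2) = 9: that forces (2,2) = 7, (2,1) = 2, after which (2,3) would have to be in {6} for the 15 across but in {3,4,5,7,8,9} for the 12 down — contradiction. So (1,2) = 7.
Given what's placed, (1,1) must be 1 to fit the 16 across and 3 down.
(1,3) = 16 − 8 = 8 completes the 16 across.
(2,1) = 3 − 1 = 2 completes the 3 down.
(2,2) = 16 − 7 = 9 completes the 16 down.
(2,3) = 15 − 11 = 4 completes the 15 across.

2 9 4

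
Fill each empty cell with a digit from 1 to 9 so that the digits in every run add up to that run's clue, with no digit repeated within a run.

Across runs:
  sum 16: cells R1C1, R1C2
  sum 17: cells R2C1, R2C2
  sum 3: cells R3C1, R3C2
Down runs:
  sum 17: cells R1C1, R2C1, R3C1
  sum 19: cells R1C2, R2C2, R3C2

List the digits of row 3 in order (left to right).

1 2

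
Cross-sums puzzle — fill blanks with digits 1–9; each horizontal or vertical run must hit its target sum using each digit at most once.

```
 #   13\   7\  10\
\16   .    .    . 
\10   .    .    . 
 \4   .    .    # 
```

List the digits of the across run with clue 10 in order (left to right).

1 2 7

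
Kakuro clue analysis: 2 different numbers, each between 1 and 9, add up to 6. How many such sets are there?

2 distinct digits from 1–9 sum between 3 and 17.
Enumerating: {1,5}, {2,4}.

2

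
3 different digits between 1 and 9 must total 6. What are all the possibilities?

3 distinct digits from 1–9 sum between 6 and 24.
Only one set works: {1,2,3}.

{1,2,3}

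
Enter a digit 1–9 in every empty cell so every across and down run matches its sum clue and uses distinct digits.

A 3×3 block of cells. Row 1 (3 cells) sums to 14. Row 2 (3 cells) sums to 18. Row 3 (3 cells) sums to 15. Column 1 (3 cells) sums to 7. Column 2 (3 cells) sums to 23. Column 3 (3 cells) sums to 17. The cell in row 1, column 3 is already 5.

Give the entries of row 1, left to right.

7 in 3 cells must be {1,2,4}; 23 in 3 cells must be {6,8,9}.
Nothing is forced directly, so branch on (1,1), whose candidates are 1 or 2. If (1,1) = 2: then (1,2) would have to be in {7} for the 14 across but in {6,8,9} for the 23 down — contradiction. So (1,1) = 1.
(1,2) = 14 − 6 = 8 completes the 14 across.
No cell is forced outright now. (2,1) can only be 2 or 4 (the digits allowed by both its 18 across and its 7 down). If (2,1) = 2: that forces (2,2) = 9, after which (2,3) would have to be in {7} for the 18 across but in {3,4,8,9} for the 17 down — contradiction. So (2,1) = 4.
(3,1) = 7 − 5 = 2 completes the 7 down.

1, 8, 5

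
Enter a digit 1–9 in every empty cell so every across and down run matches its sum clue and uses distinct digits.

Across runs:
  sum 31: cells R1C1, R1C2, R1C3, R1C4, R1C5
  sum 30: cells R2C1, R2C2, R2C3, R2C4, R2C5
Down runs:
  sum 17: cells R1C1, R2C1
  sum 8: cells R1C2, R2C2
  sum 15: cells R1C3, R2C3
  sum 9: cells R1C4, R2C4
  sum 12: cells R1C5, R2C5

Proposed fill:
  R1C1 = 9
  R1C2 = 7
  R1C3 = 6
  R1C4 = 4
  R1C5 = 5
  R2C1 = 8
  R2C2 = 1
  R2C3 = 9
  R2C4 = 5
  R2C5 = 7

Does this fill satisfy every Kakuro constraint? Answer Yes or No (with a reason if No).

Yes

Across: 9+7+6+4+5=31; 8+1+9+5+7=30. Down: 9+8=17; 7+1=8; 6+9=15; 4+5=9; 5+7=12. No digit repeats within any run.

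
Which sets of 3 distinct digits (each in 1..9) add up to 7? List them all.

3 distinct digits from 1–9 sum between 6 and 24.
Only one set works: {1,2,4}.

{1,2,4}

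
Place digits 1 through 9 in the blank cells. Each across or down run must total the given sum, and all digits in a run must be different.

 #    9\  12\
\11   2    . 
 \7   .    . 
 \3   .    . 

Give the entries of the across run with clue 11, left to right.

3 in 2 cells must be {1,2}.
R1C2 = 11 − 2 = 9 completes the 11 across.
Given what's placed, R3C1 must be 1 to fit the 3 across and 9 down.
R3C2 = 3 − 1 = 2 completes the 3 across.
R2C1 = 9 − 3 = 6 completes the 9 down.
R2C2 = 7 − 6 = 1 completes the 7 across.

2, 9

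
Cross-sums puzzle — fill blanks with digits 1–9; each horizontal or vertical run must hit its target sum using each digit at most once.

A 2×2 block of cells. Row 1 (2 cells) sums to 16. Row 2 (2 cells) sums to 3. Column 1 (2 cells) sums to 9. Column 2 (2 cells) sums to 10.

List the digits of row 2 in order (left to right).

16 in 2 cells must be {7,9}; 3 in 2 cells must be {1,2}.
The 16 across and the 9 down share only 7, so (1,1) = 7.
(1,2) = 16 − 7 = 9 completes the 16 across.
(2,1) = 9 − 7 = 2 completes the 9 down.
(2,2) = 3 − 2 = 1 completes the 3 across.

2, 1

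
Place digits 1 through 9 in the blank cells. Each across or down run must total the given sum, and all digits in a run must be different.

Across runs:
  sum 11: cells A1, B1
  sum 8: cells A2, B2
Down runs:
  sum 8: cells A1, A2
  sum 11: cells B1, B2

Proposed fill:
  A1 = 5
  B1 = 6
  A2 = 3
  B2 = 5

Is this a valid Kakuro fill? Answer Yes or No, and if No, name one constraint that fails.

Across: 5+6=11; 3+5=8. Down: 5+3=8; 6+5=11. No digit repeats within any run.

Yes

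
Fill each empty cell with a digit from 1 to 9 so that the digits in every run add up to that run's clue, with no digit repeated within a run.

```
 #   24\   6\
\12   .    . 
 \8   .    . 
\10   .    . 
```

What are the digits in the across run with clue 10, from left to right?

8, 2

24 in 3 cells must be {7,8,9}; 6 in 3 cells must be {1,2,3}.
The 12 across and the 6 down share only 3, so R1C2 = 3.
The 8 across and the 24 down share only 7, so R2C1 = 7.
R2C2 = 8 − 7 = 1 completes the 8 across.
R3C2 = 6 − 4 = 2 completes the 6 down.
R1C1 = 12 − 3 = 9 completes the 12 across.
R3C1 = 10 − 2 = 8 completes the 10 across.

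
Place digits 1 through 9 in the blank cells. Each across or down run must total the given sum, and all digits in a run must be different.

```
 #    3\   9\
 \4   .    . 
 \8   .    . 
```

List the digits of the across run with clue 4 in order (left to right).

4 in 2 cells must be {1,3}; 3 in 2 cells must be {1,2}.
The 4 across and the 3 down share only 1, so R1C1 = 1.
R1C2 = 4 − 1 = 3 completes the 4 across.
R2C1 = 3 − 1 = 2 completes the 3 down.
R2C2 = 8 − 2 = 6 completes the 8 across.

1 3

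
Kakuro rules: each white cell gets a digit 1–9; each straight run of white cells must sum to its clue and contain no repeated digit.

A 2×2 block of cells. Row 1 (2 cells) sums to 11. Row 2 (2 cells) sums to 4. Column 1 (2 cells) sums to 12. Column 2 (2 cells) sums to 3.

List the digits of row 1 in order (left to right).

4 in 2 cells must be {1,3}; 3 in 2 cells must be {1,2}.
The 11 across and the 3 down share only 2, so (1,2) = 2.
The 4 across and the 12 down share only 3, so (2,1) = 3.
(2,2) = 4 − 3 = 1 completes the 4 across.
(1,1) = 11 − 2 = 9 completes the 11 across.

9 2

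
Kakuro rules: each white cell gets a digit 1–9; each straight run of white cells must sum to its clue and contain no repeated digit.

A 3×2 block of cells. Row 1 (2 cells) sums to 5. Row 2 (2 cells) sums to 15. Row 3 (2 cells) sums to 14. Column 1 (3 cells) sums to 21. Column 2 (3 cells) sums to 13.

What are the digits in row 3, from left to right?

9, 5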